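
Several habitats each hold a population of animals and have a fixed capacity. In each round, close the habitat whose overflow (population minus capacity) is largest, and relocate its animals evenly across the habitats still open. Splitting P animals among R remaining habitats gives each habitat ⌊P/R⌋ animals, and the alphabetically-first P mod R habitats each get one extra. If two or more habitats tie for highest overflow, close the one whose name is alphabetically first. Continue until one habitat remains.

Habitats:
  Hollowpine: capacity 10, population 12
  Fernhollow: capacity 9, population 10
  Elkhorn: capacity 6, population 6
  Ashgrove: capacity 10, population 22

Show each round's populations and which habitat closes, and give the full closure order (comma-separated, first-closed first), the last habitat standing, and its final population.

Round 1: Ashgrove=22 Elkhorn=6 Fernhollow=10 Hollowpine=12 → close Ashgrove (overflow 12)
  22÷3 = 7 each, +1 to first 1
Round 2: Elkhorn=14 Fernhollow=17 Hollowpine=19 → close Hollowpine (overflow 9)
  19÷2 = 9 each, +1 to first 1
Round 3: Elkhorn=24 Fernhollow=26 → close Elkhorn (overflow 18)
  24÷1 = 24 each, +1 to first 0

Closure order: Ashgrove, Hollowpine, Elkhorn
Last habitat: Fernhollow with 50 animals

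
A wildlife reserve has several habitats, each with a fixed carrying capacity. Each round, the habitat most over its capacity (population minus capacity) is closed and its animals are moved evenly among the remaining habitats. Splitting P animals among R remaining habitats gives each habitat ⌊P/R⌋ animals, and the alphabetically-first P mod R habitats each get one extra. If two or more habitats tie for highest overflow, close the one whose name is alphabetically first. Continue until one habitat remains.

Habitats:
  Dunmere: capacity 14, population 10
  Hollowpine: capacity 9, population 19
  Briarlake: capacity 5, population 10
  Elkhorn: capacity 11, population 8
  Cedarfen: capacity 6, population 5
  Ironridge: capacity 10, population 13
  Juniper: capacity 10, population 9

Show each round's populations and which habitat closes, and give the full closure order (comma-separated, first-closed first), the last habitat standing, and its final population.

Round 1: Briarlake=10 Cedarfen=5 Dunmere=10 Elkhorn=8 Hollowpine=19 Ironridge=13 Juniper=9 → close Hollowpine (overflow 10)
  19÷6 = 3 each, +1 to first 1
Round 2: Briarlake=14 Cedarfen=8 Dunmere=13 Elkhorn=11 Ironridge=16 Juniper=12 → close Briarlake (overflow 9)
  14÷5 = 2 each, +1 to first 4
Round 3: Cedarfen=11 Dunmere=16 Elkhorn=14 Ironridge=19 Juniper=14 → close Ironridge (overflow 9)
  19÷4 = 4 each, +1 to first 3
Round 4: Cedarfen=16 Dunmere=21 Elkhorn=19 Juniper=18 → close Cedarfen (overflow 10)
  16÷3 = 5 each, +1 to first 1
Round 5: Dunmere=27 Elkhorn=24 Juniper=23 → close Dunmere (overflow 13)
  27÷2 = 13 each, +1 to first 1
Round 6: Elkhorn=38 Juniper=36 → close Elkhorn (overflow 27)
  38÷1 = 38 each, +1 to first 0

Closure order: Hollowpine, Briarlake, Ironridge, Cedarfen, Dunmere, Elkhorn
Last habitat: Juniper with 74 animals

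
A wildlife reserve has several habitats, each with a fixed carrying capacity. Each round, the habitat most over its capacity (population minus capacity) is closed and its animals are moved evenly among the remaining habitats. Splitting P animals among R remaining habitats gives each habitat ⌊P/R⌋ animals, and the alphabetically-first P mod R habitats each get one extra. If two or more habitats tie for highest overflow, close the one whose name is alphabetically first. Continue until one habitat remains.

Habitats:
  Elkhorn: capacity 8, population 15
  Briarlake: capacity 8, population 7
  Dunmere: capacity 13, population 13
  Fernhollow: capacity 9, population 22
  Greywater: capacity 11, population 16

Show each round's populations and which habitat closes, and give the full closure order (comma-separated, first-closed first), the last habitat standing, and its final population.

Closure order: Fernhollow, Elkhorn, Greywater, Briarlake
Last habitat: Dunmere with 73 animals

Round 1: Briarlake=7 Dunmere=13 Elkhorn=15 Fernhollow=22 Greywater=16 → close Fernhollow (overflow 13)
  22÷4 = 5 each, +1 to first 2
Round 2: Briarlake=13 Dunmere=19 Elkhorn=20 Greywater=21 → close Elkhorn (overflow 12)
  20÷3 = 6 each, +1 to first 2
Round 3: Briarlake=20 Dunmere=26 Greywater=27 → close Greywater (overflow 16)
  27÷2 = 13 each, +1 to first 1
Round 4: Briarlake=34 Dunmere=39 → close Briarlake (overflow 26)
  34÷1 = 34 each, +1 to first 0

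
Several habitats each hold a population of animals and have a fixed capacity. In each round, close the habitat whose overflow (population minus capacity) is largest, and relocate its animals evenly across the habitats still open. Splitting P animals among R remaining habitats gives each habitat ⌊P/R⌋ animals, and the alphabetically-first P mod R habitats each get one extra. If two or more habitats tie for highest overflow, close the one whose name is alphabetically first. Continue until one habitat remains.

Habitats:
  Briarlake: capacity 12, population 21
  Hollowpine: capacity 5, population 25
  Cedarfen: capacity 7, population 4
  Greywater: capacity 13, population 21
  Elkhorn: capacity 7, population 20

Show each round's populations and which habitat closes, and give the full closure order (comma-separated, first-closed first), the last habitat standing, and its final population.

Round 1: Briarlake=21 Cedarfen=4 Elkhorn=20 Greywater=21 Hollowpine=25 → close Hollowpine (overflow 20)
  25÷4 = 6 each, +1 to first 1
Round 2: Briarlake=28 Cedarfen=10 Elkhorn=26 Greywater=27 → close Elkhorn (overflow 19)
  26÷3 = 8 each, +1 to first 2
Round 3: Briarlake=37 Cedarfen=19 Greywater=35 → close Briarlake (overflow 25)
  37÷2 = 18 each, +1 to first 1
Round 4: Cedarfen=38 Greywater=53 → close Greywater (overflow 40)
  53÷1 = 53 each, +1 to first 0

Closure order: Hollowpine, Elkhorn, Briarlake, Greywater
Last habitat: Cedarfen with 91 animals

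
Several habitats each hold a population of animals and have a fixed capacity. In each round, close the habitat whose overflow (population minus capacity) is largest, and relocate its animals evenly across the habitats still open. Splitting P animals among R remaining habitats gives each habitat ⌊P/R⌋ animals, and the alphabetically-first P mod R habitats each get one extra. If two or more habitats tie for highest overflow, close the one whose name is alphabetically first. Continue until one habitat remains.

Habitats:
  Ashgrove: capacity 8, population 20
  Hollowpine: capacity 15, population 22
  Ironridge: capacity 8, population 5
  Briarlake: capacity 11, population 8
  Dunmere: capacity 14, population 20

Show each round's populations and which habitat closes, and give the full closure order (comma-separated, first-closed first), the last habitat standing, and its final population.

Round 1: Ashgrove=20 Briarlake=8 Dunmere=20 Hollowpine=22 Ironridge=5 → close Ashgrove (overflow 12)
  20÷4 = 5 each, +1 to first 0
Round 2: Briarlake=13 Dunmere=25 Hollowpine=27 Ironridge=10 → close Hollowpine (overflow 12)
  27÷3 = 9 each, +1 to first 0
Round 3: Briarlake=22 Dunmere=34 Ironridge=19 → close Dunmere (overflow 20)
  34÷2 = 17 each, +1 to first 0
Round 4: Briarlake=39 Ironridge=36 → close Briarlake (overflow 28)
  39÷1 = 39 each, +1 to first 0

Closure order: Ashgrove, Hollowpine, Dunmere, Briarlake
Last habitat: Ironridge with 75 animals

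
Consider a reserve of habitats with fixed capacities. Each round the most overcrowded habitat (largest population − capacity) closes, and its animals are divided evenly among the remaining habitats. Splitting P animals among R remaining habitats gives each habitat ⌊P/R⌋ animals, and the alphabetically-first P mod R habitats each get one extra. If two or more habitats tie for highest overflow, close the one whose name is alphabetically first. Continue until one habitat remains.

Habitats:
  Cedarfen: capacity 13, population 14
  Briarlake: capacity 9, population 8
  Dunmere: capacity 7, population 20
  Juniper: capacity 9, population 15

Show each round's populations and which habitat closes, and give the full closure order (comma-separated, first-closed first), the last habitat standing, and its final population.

Round 1: Briarlake=8 Cedarfen=14 Dunmere=20 Juniper=15 → close Dunmere (overflow 13)
  20÷3 = 6 each, +1 to first 2
Round 2: Briarlake=15 Cedarfen=21 Juniper=21 → close Juniper (overflow 12)
  21÷2 = 10 each, +1 to first 1
Round 3: Briarlake=26 Cedarfen=31 → close Cedarfen (overflow 18)
  31÷1 = 31 each, +1 to first 0

Closure order: Dunmere, Juniper, Cedarfen
Last habitat: Briarlake with 57 animals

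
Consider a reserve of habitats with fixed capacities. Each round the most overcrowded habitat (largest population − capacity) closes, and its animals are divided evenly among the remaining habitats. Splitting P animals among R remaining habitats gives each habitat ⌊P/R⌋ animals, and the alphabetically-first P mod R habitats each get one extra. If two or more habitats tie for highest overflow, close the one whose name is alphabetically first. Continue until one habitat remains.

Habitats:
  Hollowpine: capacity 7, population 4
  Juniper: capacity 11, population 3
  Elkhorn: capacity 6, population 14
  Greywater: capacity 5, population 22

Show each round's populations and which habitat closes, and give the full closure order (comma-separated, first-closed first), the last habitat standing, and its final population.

Round 1: Elkhorn=14 Greywater=22 Hollowpine=4 Juniper=3 → close Greywater (overflow 17)
  22÷3 = 7 each, +1 to first 1
Round 2: Elkhorn=22 Hollowpine=11 Juniper=10 → close Elkhorn (overflow 16)
  22÷2 = 11 each, +1 to first 0
Round 3: Hollowpine=22 Juniper=21 → close Hollowpine (overflow 15)
  22÷1 = 22 each, +1 to first 0

Closure order: Greywater, Elkhorn, Hollowpine
Last habitat: Juniper with 43 animals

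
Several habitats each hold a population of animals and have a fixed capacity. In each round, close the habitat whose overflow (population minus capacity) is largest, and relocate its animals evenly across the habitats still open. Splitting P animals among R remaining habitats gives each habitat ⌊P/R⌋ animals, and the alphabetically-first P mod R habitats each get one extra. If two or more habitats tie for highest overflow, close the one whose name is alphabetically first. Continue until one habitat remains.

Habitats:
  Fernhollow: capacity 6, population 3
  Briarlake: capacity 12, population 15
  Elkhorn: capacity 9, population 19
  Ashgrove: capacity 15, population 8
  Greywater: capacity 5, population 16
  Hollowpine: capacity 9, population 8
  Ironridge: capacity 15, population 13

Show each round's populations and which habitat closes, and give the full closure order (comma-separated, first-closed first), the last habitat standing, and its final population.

Closure order: Greywater, Elkhorn, Briarlake, Hollowpine, Fernhollow, Ashgrove
Last habitat: Ironridge with 82 animals

Round 1: Ashgrove=8 Briarlake=15 Elkhorn=19 Fernhollow=3 Greywater=16 Hollowpine=8 Ironridge=13 → close Greywater (overflow 11)
  16÷6 = 2 each, +1 to first 4
Round 2: Ashgrove=11 Briarlake=18 Elkhorn=22 Fernhollow=6 Hollowpine=10 Ironridge=15 → close Elkhorn (overflow 13)
  22÷5 = 4 each, +1 to first 2
Round 3: Ashgrove=16 Briarlake=23 Fernhollow=10 Hollowpine=14 Ironridge=19 → close Briarlake (overflow 11)
  23÷4 = 5 each, +1 to first 3
Round 4: Ashgrove=22 Fernhollow=16 Hollowpine=20 Ironridge=24 → close Hollowpine (overflow 11)
  20÷3 = 6 each, +1 to first 2
Round 5: Ashgrove=29 Fernhollow=23 Ironridge=30 → close Fernhollow (overflow 17)
  23÷2 = 11 each, +1 to first 1
Round 6: Ashgrove=41 Ironridge=41 → close Ashgrove (overflow 26)
  41÷1 = 41 each, +1 to first 0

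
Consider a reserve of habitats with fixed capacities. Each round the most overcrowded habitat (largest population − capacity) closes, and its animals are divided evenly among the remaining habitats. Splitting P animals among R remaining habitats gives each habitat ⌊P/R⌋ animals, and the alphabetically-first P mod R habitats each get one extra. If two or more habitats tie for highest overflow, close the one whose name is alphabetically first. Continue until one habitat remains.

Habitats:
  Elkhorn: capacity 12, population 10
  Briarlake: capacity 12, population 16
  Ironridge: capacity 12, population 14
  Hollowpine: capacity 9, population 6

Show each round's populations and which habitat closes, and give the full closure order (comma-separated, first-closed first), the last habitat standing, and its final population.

Round 1: Briarlake=16 Elkhorn=10 Hollowpine=6 Ironridge=14 → close Briarlake (overflow 4)
  16÷3 = 5 each, +1 to first 1
Round 2: Elkhorn=16 Hollowpine=11 Ironridge=19 → close Ironridge (overflow 7)
  19÷2 = 9 each, +1 to first 1
Round 3: Elkhorn=26 Hollowpine=20 → close Elkhorn (overflow 14)
  26÷1 = 26 each, +1 to first 0

Closure order: Briarlake, Ironridge, Elkhorn
Last habitat: Hollowpine with 46 animals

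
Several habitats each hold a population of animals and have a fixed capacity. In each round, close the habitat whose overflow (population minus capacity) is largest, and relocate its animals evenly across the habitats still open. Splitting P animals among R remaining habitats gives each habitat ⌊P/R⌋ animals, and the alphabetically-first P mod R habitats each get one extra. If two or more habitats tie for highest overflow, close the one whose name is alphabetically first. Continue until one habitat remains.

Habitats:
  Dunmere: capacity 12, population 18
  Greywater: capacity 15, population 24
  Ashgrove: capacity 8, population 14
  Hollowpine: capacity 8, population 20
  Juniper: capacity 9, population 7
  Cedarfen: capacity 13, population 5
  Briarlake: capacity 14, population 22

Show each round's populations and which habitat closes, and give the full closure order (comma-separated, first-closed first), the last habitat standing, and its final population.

Round 1: Ashgrove=14 Briarlake=22 Cedarfen=5 Dunmere=18 Greywater=24 Hollowpine=20 Juniper=7 → close Hollowpine (overflow 12)
  20÷6 = 3 each, +1 to first 2
Round 2: Ashgrove=18 Briarlake=26 Cedarfen=8 Dunmere=21 Greywater=27 Juniper=10 → close Briarlake (overflow 12)
  26÷5 = 5 each, +1 to first 1
Round 3: Ashgrove=24 Cedarfen=13 Dunmere=26 Greywater=32 Juniper=15 → close Greywater (overflow 17)
  32÷4 = 8 each, +1 to first 0
Round 4: Ashgrove=32 Cedarfen=21 Dunmere=34 Juniper=23 → close Ashgrove (overflow 24)
  32÷3 = 10 each, +1 to first 2
Round 5: Cedarfen=32 Dunmere=45 Juniper=33 → close Dunmere (overflow 33)
  45÷2 = 22 each, +1 to first 1
Round 6: Cedarfen=55 Juniper=55 → close Juniper (overflow 46)
  55÷1 = 55 each, +1 to first 0

Closure order: Hollowpine, Briarlake, Greywater, Ashgrove, Dunmere, Juniper
Last habitat: Cedarfen with 110 animals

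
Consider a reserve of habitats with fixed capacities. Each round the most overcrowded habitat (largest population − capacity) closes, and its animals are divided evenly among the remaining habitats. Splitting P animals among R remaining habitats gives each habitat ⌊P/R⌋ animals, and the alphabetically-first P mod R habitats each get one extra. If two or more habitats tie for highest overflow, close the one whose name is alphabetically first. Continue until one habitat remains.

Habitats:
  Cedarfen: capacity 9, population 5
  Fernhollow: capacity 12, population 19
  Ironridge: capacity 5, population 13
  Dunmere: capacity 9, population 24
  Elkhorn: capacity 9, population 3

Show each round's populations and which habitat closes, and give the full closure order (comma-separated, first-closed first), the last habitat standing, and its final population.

Closure order: Dunmere, Ironridge, Fernhollow, Cedarfen
Last habitat: Elkhorn with 64 animals

Round 1: Cedarfen=5 Dunmere=24 Elkhorn=3 Fernhollow=19 Ironridge=13 → close Dunmere (overflow 15)
  24÷4 = 6 each, +1 to first 0
Round 2: Cedarfen=11 Elkhorn=9 Fernhollow=25 Ironridge=19 → close Ironridge (overflow 14)
  19÷3 = 6 each, +1 to first 1
Round 3: Cedarfen=18 Elkhorn=15 Fernhollow=31 → close Fernhollow (overflow 19)
  31÷2 = 15 each, +1 to first 1
Round 4: Cedarfen=34 Elkhorn=30 → close Cedarfen (overflow 25)
  34÷1 = 34 each, +1 to first 0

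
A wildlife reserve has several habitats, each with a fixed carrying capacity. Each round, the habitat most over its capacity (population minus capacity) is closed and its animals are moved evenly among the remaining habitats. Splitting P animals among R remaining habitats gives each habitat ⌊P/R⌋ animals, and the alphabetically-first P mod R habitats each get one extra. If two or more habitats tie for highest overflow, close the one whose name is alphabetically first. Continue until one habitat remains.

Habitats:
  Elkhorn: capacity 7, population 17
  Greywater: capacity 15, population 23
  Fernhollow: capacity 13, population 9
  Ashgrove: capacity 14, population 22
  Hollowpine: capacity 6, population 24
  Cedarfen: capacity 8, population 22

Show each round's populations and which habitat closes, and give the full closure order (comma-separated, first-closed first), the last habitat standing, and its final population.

Round 1: Ashgrove=22 Cedarfen=22 Elkhorn=17 Fernhollow=9 Greywater=23 Hollowpine=24 → close Hollowpine (overflow 18)
  24÷5 = 4 each, +1 to first 4
Round 2: Ashgrove=27 Cedarfen=27 Elkhorn=22 Fernhollow=14 Greywater=27 → close Cedarfen (overflow 19)
  27÷4 = 6 each, +1 to first 3
Round 3: Ashgrove=34 Elkhorn=29 Fernhollow=21 Greywater=33 → close Elkhorn (overflow 22)
  29÷3 = 9 each, +1 to first 2
Round 4: Ashgrove=44 Fernhollow=31 Greywater=42 → close Ashgrove (overflow 30)
  44÷2 = 22 each, +1 to first 0
Round 5: Fernhollow=53 Greywater=64 → close Greywater (overflow 49)
  64÷1 = 64 each, +1 to first 0

Closure order: Hollowpine, Cedarfen, Elkhorn, Ashgrove, Greywater
Last habitat: Fernhollow with 117 animals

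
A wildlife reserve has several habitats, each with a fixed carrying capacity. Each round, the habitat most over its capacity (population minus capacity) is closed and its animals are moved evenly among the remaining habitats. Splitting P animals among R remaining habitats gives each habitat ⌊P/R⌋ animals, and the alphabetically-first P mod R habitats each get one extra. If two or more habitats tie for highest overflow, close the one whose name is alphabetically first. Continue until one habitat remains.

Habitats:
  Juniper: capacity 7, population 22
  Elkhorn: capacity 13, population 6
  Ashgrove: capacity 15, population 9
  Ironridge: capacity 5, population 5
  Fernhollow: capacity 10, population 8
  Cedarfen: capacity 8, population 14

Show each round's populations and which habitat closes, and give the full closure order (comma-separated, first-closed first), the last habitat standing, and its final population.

Closure order: Juniper, Cedarfen, Ironridge, Fernhollow, Ashgrove
Last habitat: Elkhorn with 64 animals

Round 1: Ashgrove=9 Cedarfen=14 Elkhorn=6 Fernhollow=8 Ironridge=5 Juniper=22 → close Juniper (overflow 15)
  22÷5 = 4 each, +1 to first 2
Round 2: Ashgrove=14 Cedarfen=19 Elkhorn=10 Fernhollow=12 Ironridge=9 → close Cedarfen (overflow 11)
  19÷4 = 4 each, +1 to first 3
Round 3: Ashgrove=19 Elkhorn=15 Fernhollow=17 Ironridge=13 → close Ironridge (overflow 8)
  13÷3 = 4 each, +1 to first 1
Round 4: Ashgrove=24 Elkhorn=19 Fernhollow=21 → close Fernhollow (overflow 11)
  21÷2 = 10 each, +1 to first 1
Round 5: Ashgrove=35 Elkhorn=29 → close Ashgrove (overflow 20)
  35÷1 = 35 each, +1 to first 0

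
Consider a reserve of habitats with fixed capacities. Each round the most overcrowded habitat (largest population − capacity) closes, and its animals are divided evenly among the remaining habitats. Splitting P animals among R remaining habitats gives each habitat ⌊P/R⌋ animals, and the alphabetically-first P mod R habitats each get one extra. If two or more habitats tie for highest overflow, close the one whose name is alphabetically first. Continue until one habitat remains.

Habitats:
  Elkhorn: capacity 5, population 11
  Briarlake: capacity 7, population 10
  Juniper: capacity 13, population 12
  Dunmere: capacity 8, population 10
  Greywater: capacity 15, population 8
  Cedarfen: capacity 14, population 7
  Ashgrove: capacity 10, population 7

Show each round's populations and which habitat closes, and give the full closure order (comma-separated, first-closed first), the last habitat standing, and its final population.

Round 1: Ashgrove=7 Briarlake=10 Cedarfen=7 Dunmere=10 Elkhorn=11 Greywater=8 Juniper=12 → close Elkhorn (overflow 6)
  11÷6 = 1 each, +1 to first 5
Round 2: Ashgrove=9 Briarlake=12 Cedarfen=9 Dunmere=12 Greywater=10 Juniper=13 → close Briarlake (overflow 5)
  12÷5 = 2 each, +1 to first 2
Round 3: Ashgrove=12 Cedarfen=12 Dunmere=14 Greywater=12 Juniper=15 → close Dunmere (overflow 6)
  14÷4 = 3 each, +1 to first 2
Round 4: Ashgrove=16 Cedarfen=16 Greywater=15 Juniper=18 → close Ashgrove (overflow 6)
  16÷3 = 5 each, +1 to first 1
Round 5: Cedarfen=22 Greywater=20 Juniper=23 → close Juniper (overflow 10)
  23÷2 = 11 each, +1 to first 1
Round 6: Cedarfen=34 Greywater=31 → close Cedarfen (overflow 20)
  34÷1 = 34 each, +1 to first 0

Closure order: Elkhorn, Briarlake, Dunmere, Ashgrove, Juniper, Cedarfen
Last habitat: Greywater with 65 animals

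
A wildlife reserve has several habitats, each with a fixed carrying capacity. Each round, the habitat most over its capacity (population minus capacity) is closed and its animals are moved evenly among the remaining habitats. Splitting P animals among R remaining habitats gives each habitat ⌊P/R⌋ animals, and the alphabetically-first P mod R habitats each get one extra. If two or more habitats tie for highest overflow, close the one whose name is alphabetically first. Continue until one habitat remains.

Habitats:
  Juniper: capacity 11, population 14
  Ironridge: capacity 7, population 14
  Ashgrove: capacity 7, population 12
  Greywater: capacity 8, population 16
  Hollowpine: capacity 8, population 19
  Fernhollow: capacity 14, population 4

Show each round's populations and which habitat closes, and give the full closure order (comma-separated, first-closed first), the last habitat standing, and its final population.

Closure order: Hollowpine, Greywater, Ironridge, Ashgrove, Juniper
Last habitat: Fernhollow with 79 animals

Round 1: Ashgrove=12 Fernhollow=4 Greywater=16 Hollowpine=19 Ironridge=14 Juniper=14 → close Hollowpine (overflow 11)
  19÷5 = 3 each, +1 to first 4
Round 2: Ashgrove=16 Fernhollow=8 Greywater=20 Ironridge=18 Juniper=17 → close Greywater (overflow 12)
  20÷4 = 5 each, +1 to first 0
Round 3: Ashgrove=21 Fernhollow=13 Ironridge=23 Juniper=22 → close Ironridge (overflow 16)
  23÷3 = 7 each, +1 to first 2
Round 4: Ashgrove=29 Fernhollow=21 Juniper=29 → close Ashgrove (overflow 22)
  29÷2 = 14 each, +1 to first 1
Round 5: Fernhollow=36 Juniper=43 → close Juniper (overflow 32)
  43÷1 = 43 each, +1 to first 0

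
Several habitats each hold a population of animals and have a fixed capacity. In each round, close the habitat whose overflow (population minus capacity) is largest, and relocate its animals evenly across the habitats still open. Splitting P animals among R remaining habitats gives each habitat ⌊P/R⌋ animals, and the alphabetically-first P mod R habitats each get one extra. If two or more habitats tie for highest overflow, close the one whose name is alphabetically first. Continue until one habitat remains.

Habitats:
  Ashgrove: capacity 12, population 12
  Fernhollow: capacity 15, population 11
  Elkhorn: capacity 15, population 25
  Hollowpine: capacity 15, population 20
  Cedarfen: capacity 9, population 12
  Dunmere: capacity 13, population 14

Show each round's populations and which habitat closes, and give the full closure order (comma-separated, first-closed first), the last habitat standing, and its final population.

Round 1: Ashgrove=12 Cedarfen=12 Dunmere=14 Elkhorn=25 Fernhollow=11 Hollowpine=20 → close Elkhorn (overflow 10)
  25÷5 = 5 each, +1 to first 0
Round 2: Ashgrove=17 Cedarfen=17 Dunmere=19 Fernhollow=16 Hollowpine=25 → close Hollowpine (overflow 10)
  25÷4 = 6 each, +1 to first 1
Round 3: Ashgrove=24 Cedarfen=23 Dunmere=25 Fernhollow=22 → close Cedarfen (overflow 14)
  23÷3 = 7 each, +1 to first 2
Round 4: Ashgrove=32 Dunmere=33 Fernhollow=29 → close Ashgrove (overflow 20)
  32÷2 = 16 each, +1 to first 0
Round 5: Dunmere=49 Fernhollow=45 → close Dunmere (overflow 36)
  49÷1 = 49 each, +1 to first 0

Closure order: Elkhorn, Hollowpine, Cedarfen, Ashgrove, Dunmere
Last habitat: Fernhollow with 94 animals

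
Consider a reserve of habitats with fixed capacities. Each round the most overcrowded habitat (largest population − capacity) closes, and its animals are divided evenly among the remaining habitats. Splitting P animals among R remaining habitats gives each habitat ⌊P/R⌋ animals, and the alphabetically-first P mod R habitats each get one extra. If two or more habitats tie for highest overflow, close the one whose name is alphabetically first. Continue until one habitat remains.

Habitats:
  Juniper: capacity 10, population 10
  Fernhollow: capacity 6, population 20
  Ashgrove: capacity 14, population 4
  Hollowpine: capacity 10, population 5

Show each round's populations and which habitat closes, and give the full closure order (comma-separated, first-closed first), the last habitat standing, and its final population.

Closure order: Fernhollow, Juniper, Hollowpine
Last habitat: Ashgrove with 39 animals

Round 1: Ashgrove=4 Fernhollow=20 Hollowpine=5 Juniper=10 → close Fernhollow (overflow 14)
  20÷3 = 6 each, +1 to first 2
Round 2: Ashgrove=11 Hollowpine=12 Juniper=16 → close Juniper (overflow 6)
  16÷2 = 8 each, +1 to first 0
Round 3: Ashgrove=19 Hollowpine=20 → close Hollowpine (overflow 10)
  20÷1 = 20 each, +1 to first 0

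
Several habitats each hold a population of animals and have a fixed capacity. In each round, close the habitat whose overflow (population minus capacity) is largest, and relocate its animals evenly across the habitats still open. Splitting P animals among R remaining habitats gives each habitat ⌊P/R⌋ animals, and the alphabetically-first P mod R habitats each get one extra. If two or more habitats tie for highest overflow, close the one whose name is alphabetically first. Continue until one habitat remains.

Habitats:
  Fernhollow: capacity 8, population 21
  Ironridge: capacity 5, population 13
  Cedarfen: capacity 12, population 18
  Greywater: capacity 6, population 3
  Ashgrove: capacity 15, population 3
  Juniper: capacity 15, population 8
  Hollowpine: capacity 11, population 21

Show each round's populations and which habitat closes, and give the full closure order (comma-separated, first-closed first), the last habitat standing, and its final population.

Round 1: Ashgrove=3 Cedarfen=18 Fernhollow=21 Greywater=3 Hollowpine=21 Ironridge=13 Juniper=8 → close Fernhollow (overflow 13)
  21÷6 = 3 each, +1 to first 3
Round 2: Ashgrove=7 Cedarfen=22 Greywater=7 Hollowpine=24 Ironridge=16 Juniper=11 → close Hollowpine (overflow 13)
  24÷5 = 4 each, +1 to first 4
Round 3: Ashgrove=12 Cedarfen=27 Greywater=12 Ironridge=21 Juniper=15 → close Ironridge (overflow 16)
  21÷4 = 5 each, +1 to first 1
Round 4: Ashgrove=18 Cedarfen=32 Greywater=17 Juniper=20 → close Cedarfen (overflow 20)
  32÷3 = 10 each, +1 to first 2
Round 5: Ashgrove=29 Greywater=28 Juniper=30 → close Greywater (overflow 22)
  28÷2 = 14 each, +1 to first 0
Round 6: Ashgrove=43 Juniper=44 → close Juniper (overflow 29)
  44÷1 = 44 each, +1 to first 0

Closure order: Fernhollow, Hollowpine, Ironridge, Cedarfen, Greywater, Juniper
Last habitat: Ashgrove with 87 animals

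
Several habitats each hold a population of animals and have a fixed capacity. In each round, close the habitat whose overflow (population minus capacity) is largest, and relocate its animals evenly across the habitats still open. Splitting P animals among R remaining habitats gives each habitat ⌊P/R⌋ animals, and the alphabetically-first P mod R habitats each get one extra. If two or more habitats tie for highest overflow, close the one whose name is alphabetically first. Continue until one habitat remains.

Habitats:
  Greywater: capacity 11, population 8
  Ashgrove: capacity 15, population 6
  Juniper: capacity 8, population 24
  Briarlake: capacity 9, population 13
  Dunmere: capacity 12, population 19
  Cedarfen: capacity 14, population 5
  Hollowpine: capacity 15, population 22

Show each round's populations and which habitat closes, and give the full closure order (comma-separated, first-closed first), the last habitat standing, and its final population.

Round 1: Ashgrove=6 Briarlake=13 Cedarfen=5 Dunmere=19 Greywater=8 Hollowpine=22 Juniper=24 → close Juniper (overflow 16)
  24÷6 = 4 each, +1 to first 0
Round 2: Ashgrove=10 Briarlake=17 Cedarfen=9 Dunmere=23 Greywater=12 Hollowpine=26 → close Dunmere (overflow 11)
  23÷5 = 4 each, +1 to first 3
Round 3: Ashgrove=15 Briarlake=22 Cedarfen=14 Greywater=16 Hollowpine=30 → close Hollowpine (overflow 15)
  30÷4 = 7 each, +1 to first 2
Round 4: Ashgrove=23 Briarlake=30 Cedarfen=21 Greywater=23 → close Briarlake (overflow 21)
  30÷3 = 10 each, +1 to first 0
Round 5: Ashgrove=33 Cedarfen=31 Greywater=33 → close Greywater (overflow 22)
  33÷2 = 16 each, +1 to first 1
Round 6: Ashgrove=50 Cedarfen=47 → close Ashgrove (overflow 35)
  50÷1 = 50 each, +1 to first 0

Closure order: Juniper, Dunmere, Hollowpine, Briarlake, Greywater, Ashgrove
Last habitat: Cedarfen with 97 animals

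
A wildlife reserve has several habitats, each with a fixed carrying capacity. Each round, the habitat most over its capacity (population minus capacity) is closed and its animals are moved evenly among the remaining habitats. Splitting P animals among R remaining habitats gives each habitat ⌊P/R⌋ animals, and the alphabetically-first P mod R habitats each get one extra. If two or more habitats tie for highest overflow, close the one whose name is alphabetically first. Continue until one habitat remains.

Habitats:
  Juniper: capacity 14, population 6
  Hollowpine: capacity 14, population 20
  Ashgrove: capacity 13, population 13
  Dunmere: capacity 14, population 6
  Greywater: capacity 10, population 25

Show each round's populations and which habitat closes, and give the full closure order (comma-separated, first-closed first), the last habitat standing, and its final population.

Closure order: Greywater, Hollowpine, Ashgrove, Dunmere
Last habitat: Juniper with 70 animals

Round 1: Ashgrove=13 Dunmere=6 Greywater=25 Hollowpine=20 Juniper=6 → close Greywater (overflow 15)
  25÷4 = 6 each, +1 to first 1
Round 2: Ashgrove=20 Dunmere=12 Hollowpine=26 Juniper=12 → close Hollowpine (overflow 12)
  26÷3 = 8 each, +1 to first 2
Round 3: Ashgrove=29 Dunmere=21 Juniper=20 → close Ashgrove (overflow 16)
  29÷2 = 14 each, +1 to first 1
Round 4: Dunmere=36 Juniper=34 → close Dunmere (overflow 22)
  36÷1 = 36 each, +1 to first 0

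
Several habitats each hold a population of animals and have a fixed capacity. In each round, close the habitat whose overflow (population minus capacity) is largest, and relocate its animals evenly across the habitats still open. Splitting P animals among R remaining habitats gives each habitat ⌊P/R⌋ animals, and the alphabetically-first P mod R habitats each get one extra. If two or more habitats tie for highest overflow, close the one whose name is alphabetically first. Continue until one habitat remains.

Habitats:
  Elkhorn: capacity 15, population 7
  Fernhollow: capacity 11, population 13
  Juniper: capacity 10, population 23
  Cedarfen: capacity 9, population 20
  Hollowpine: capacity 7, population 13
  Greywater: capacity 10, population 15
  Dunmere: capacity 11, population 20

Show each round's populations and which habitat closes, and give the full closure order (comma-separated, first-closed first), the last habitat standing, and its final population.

Closure order: Juniper, Cedarfen, Dunmere, Greywater, Hollowpine, Fernhollow
Last habitat: Elkhorn with 111 animals

Round 1: Cedarfen=20 Dunmere=20 Elkhorn=7 Fernhollow=13 Greywater=15 Hollowpine=13 Juniper=23 → close Juniper (overflow 13)
  23÷6 = 3 each, +1 to first 5
Round 2: Cedarfen=24 Dunmere=24 Elkhorn=11 Fernhollow=17 Greywater=19 Hollowpine=16 → close Cedarfen (overflow 15)
  24÷5 = 4 each, +1 to first 4
Round 3: Dunmere=29 Elkhorn=16 Fernhollow=22 Greywater=24 Hollowpine=20 → close Dunmere (overflow 18)
  29÷4 = 7 each, +1 to first 1
Round 4: Elkhorn=24 Fernhollow=29 Greywater=31 Hollowpine=27 → close Greywater (overflow 21)
  31÷3 = 10 each, +1 to first 1
Round 5: Elkhorn=35 Fernhollow=39 Hollowpine=37 → close Hollowpine (overflow 30)
  37÷2 = 18 each, +1 to first 1
Round 6: Elkhorn=54 Fernhollow=57 → close Fernhollow (overflow 46)
  57÷1 = 57 each, +1 to first 0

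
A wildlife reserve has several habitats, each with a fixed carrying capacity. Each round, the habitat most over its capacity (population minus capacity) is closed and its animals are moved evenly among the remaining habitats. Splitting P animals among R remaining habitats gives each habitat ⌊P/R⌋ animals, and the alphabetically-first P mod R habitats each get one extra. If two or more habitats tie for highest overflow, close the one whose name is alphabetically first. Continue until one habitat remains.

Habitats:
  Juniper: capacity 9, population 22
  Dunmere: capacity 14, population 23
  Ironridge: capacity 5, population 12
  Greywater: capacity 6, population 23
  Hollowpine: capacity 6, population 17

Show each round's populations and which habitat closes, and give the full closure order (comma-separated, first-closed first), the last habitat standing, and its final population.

Closure order: Greywater, Juniper, Hollowpine, Dunmere
Last habitat: Ironridge with 97 animals

Round 1: Dunmere=23 Greywater=23 Hollowpine=17 Ironridge=12 Juniper=22 → close Greywater (overflow 17)
  23÷4 = 5 each, +1 to first 3
Round 2: Dunmere=29 Hollowpine=23 Ironridge=18 Juniper=27 → close Juniper (overflow 18)
  27÷3 = 9 each, +1 to first 0
Round 3: Dunmere=38 Hollowpine=32 Ironridge=27 → close Hollowpine (overflow 26)
  32÷2 = 16 each, +1 to first 0
Round 4: Dunmere=54 Ironridge=43 → close Dunmere (overflow 40)
  54÷1 = 54 each, +1 to first 0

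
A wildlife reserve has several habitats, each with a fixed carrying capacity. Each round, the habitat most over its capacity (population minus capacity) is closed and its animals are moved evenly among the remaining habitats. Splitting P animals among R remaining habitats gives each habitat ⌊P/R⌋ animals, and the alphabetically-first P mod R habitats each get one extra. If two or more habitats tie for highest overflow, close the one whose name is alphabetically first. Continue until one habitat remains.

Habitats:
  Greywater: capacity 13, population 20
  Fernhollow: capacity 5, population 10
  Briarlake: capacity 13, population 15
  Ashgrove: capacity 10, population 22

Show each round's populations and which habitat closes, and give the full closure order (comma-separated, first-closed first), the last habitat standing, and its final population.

Round 1: Ashgrove=22 Briarlake=15 Fernhollow=10 Greywater=20 → close Ashgrove (overflow 12)
  22÷3 = 7 each, +1 to first 1
Round 2: Briarlake=23 Fernhollow=17 Greywater=27 → close Greywater (overflow 14)
  27÷2 = 13 each, +1 to first 1
Round 3: Briarlake=37 Fernhollow=30 → close Fernhollow (overflow 25)
  30÷1 = 30 each, +1 to first 0

Closure order: Ashgrove, Greywater, Fernhollow
Last habitat: Briarlake with 67 animals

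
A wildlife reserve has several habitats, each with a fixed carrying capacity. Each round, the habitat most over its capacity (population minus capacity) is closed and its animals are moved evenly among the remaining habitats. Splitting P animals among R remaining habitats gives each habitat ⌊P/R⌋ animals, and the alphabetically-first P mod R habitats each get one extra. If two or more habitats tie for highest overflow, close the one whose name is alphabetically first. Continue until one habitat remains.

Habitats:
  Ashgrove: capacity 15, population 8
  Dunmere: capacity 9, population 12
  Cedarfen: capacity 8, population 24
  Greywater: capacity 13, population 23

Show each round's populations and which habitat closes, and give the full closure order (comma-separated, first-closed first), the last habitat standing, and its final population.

Closure order: Cedarfen, Greywater, Dunmere
Last habitat: Ashgrove with 67 animals

Round 1: Ashgrove=8 Cedarfen=24 Dunmere=12 Greywater=23 → close Cedarfen (overflow 16)
  24÷3 = 8 each, +1 to first 0
Round 2: Ashgrove=16 Dunmere=20 Greywater=31 → close Greywater (overflow 18)
  31÷2 = 15 each, +1 to first 1
Round 3: Ashgrove=32 Dunmere=35 → close Dunmere (overflow 26)
  35÷1 = 35 each, +1 to first 0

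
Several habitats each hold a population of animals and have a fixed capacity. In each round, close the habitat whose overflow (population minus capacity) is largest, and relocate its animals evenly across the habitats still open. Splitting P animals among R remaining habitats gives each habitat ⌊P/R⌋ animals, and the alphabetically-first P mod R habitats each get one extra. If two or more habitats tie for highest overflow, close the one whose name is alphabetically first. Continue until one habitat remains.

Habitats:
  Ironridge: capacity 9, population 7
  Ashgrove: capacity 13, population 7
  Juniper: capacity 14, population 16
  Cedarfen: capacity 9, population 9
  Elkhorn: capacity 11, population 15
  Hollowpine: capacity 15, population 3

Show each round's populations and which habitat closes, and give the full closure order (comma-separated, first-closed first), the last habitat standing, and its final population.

Closure order: Elkhorn, Juniper, Cedarfen, Ironridge, Ashgrove
Last habitat: Hollowpine with 57 animals

Round 1: Ashgrove=7 Cedarfen=9 Elkhorn=15 Hollowpine=3 Ironridge=7 Juniper=16 → close Elkhorn (overflow 4)
  15÷5 = 3 each, +1 to first 0
Round 2: Ashgrove=10 Cedarfen=12 Hollowpine=6 Ironridge=10 Juniper=19 → close Juniper (overflow 5)
  19÷4 = 4 each, +1 to first 3
Round 3: Ashgrove=15 Cedarfen=17 Hollowpine=11 Ironridge=14 → close Cedarfen (overflow 8)
  17÷3 = 5 each, +1 to first 2
Round 4: Ashgrove=21 Hollowpine=17 Ironridge=19 → close Ironridge (overflow 10)
  19÷2 = 9 each, +1 to first 1
Round 5: Ashgrove=31 Hollowpine=26 → close Ashgrove (overflow 18)
  31÷1 = 31 each, +1 to first 0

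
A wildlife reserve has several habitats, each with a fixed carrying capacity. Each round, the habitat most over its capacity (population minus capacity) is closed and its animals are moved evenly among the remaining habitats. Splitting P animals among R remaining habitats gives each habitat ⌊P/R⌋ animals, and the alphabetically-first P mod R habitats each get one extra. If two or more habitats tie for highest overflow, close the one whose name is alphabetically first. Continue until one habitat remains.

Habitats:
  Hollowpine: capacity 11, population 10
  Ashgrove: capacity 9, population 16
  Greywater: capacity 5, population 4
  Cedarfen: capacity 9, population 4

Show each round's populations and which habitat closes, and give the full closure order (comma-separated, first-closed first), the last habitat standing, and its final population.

Round 1: Ashgrove=16 Cedarfen=4 Greywater=4 Hollowpine=10 → close Ashgrove (overflow 7)
  16÷3 = 5 each, +1 to first 1
Round 2: Cedarfen=10 Greywater=9 Hollowpine=15 → close Greywater (overflow 4)
  9÷2 = 4 each, +1 to first 1
Round 3: Cedarfen=15 Hollowpine=19 → close Hollowpine (overflow 8)
  19÷1 = 19 each, +1 to first 0

Closure order: Ashgrove, Greywater, Hollowpine
Last habitat: Cedarfen with 34 animals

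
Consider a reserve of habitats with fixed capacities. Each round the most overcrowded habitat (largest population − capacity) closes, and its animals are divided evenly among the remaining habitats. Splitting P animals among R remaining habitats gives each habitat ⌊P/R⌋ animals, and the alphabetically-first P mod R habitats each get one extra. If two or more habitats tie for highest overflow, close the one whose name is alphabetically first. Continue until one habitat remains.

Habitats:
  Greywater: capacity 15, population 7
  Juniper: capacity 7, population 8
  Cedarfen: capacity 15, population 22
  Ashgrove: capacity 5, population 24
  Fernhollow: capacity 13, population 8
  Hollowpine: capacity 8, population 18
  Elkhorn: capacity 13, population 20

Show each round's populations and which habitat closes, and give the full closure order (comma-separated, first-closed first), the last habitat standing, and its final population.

Round 1: Ashgrove=24 Cedarfen=22 Elkhorn=20 Fernhollow=8 Greywater=7 Hollowpine=18 Juniper=8 → close Ashgrove (overflow 19)
  24÷6 = 4 each, +1 to first 0
Round 2: Cedarfen=26 Elkhorn=24 Fernhollow=12 Greywater=11 Hollowpine=22 Juniper=12 → close Hollowpine (overflow 14)
  22÷5 = 4 each, +1 to first 2
Round 3: Cedarfen=31 Elkhorn=29 Fernhollow=16 Greywater=15 Juniper=16 → close Cedarfen (overflow 16)
  31÷4 = 7 each, +1 to first 3
Round 4: Elkhorn=37 Fernhollow=24 Greywater=23 Juniper=23 → close Elkhorn (overflow 24)
  37÷3 = 12 each, +1 to first 1
Round 5: Fernhollow=37 Greywater=35 Juniper=35 → close Juniper (overflow 28)
  35÷2 = 17 each, +1 to first 1
Round 6: Fernhollow=55 Greywater=52 → close Fernhollow (overflow 42)
  55÷1 = 55 each, +1 to first 0

Closure order: Ashgrove, Hollowpine, Cedarfen, Elkhorn, Juniper, Fernhollow
Last habitat: Greywater with 107 animals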